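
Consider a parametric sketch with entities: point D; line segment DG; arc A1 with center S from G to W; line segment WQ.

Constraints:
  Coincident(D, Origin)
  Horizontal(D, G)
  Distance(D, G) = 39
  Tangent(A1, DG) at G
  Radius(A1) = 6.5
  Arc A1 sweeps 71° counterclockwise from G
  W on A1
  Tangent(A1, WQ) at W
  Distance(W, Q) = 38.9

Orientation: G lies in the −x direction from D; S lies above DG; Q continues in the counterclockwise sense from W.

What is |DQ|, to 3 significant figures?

45.8

D is at the origin; D and G share the same y with |DG| = 39.0 and G on the −x side, so G = (-39.0, 0.00). A1 meets DG tangentially, so SG is at right angles to DG, so S = G + (0, 6.5) = (-39.0, 6.50). On A1, G sits at bearing -90° from S; a 71° counterclockwise sweep puts W at bearing -19°, so W = S + 6.5·(cos -19°, sin -19°) = (-32.9, 4.38). Since A1 is tangent to WQ there, SW ⟂ WQ, so WQ runs along (−sin -19°, cos -19°); with |WQ| = 38.9, Q = (-20.2, 41.2). Then |DQ| = |Q − D| = 45.8.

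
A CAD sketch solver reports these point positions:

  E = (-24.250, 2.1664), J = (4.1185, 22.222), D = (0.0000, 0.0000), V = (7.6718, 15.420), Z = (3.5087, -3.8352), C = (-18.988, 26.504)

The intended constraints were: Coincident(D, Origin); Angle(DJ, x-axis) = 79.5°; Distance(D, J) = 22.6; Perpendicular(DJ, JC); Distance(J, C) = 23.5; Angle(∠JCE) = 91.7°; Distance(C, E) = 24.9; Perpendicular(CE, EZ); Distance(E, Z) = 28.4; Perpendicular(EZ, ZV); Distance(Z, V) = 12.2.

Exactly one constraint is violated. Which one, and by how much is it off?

Distance(Z, V) = 12.2 — off by 7.50.

D = (0.00, 0.00) ✓; DJ at 79.50° ✓; |DJ| = 22.60 ✓; ∠(DJ, JC) = 90.00° ✓; |JC| = 23.50 ✓; ∠JCE = 91.70° ✓; |CE| = 24.90 ✓; ∠(CE, EZ) = 90.00° ✓; |EZ| = 28.40 ✓; ∠(EZ, ZV) = 90.00° ✓; |ZV| = 19.70 ✗.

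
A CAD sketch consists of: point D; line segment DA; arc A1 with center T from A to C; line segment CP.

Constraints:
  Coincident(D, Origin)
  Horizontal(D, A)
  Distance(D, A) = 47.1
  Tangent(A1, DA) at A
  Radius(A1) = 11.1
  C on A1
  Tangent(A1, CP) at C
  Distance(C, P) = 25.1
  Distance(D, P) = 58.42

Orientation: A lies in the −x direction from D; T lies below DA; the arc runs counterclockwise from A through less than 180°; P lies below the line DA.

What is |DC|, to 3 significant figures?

59.1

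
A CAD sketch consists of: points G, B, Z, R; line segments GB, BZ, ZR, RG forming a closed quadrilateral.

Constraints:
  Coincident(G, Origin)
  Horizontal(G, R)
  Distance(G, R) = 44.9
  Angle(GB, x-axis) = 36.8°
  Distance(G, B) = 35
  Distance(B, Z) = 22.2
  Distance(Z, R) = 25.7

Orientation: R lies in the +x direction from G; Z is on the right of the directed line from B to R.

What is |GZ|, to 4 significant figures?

19.22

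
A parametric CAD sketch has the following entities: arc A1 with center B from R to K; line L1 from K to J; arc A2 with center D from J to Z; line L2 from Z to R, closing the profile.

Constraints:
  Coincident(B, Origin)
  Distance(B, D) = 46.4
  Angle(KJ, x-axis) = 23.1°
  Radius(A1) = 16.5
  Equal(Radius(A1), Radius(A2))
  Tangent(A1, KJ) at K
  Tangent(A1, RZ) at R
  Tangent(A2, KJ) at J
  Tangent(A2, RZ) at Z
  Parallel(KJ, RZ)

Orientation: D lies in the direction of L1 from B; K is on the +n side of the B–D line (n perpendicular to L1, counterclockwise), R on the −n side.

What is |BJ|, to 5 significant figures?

49.246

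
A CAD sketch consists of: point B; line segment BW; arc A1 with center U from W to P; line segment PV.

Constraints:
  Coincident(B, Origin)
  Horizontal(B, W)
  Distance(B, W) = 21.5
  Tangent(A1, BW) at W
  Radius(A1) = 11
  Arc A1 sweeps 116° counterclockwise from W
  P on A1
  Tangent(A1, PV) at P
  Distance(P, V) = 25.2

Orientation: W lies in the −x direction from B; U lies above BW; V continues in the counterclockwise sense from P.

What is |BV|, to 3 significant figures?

44.6

On A1, W sits at bearing -90° from U; a 116° counterclockwise sweep puts P at bearing 26°, so P = U + 11.0·(cos 26°, sin 26°) = (-11.6, 15.8). Since A1 is tangent to PV there, UP ⟂ PV, so PV runs along (−sin 26°, cos 26°); with |PV| = 25.2, V = (-22.7, 38.5). Then |BV| = |V − B| = 44.6.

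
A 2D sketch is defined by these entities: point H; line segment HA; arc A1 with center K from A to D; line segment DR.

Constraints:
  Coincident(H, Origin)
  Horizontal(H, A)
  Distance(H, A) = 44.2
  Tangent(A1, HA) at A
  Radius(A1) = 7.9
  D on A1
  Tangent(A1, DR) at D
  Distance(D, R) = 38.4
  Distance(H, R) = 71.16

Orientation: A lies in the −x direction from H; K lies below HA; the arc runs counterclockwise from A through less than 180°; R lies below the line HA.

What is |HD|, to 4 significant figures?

52.61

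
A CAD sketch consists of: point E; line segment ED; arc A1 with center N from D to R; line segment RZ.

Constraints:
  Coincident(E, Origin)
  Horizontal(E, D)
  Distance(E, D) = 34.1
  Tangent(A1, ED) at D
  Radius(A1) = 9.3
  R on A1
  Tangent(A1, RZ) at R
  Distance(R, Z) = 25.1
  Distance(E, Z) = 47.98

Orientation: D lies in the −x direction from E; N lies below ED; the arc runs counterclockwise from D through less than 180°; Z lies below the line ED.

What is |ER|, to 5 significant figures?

44.531

Checks: |ND| = 9.300 ✓; |NR| = 9.300 ✓; ∠(NR, RZ) = 90.00° ✓; |RZ| = 25.10 ✓; |EZ| = 47.98 ✓.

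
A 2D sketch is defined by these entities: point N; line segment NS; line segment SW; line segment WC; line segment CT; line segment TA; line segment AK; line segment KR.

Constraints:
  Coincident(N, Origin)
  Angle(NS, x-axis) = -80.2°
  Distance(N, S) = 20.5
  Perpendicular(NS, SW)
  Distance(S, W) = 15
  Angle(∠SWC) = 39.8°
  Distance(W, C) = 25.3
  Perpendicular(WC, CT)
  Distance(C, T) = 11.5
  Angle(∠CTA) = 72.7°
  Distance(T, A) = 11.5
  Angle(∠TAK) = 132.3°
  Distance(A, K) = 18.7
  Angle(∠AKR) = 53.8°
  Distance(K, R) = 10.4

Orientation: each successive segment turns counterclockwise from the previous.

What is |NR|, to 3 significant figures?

8.06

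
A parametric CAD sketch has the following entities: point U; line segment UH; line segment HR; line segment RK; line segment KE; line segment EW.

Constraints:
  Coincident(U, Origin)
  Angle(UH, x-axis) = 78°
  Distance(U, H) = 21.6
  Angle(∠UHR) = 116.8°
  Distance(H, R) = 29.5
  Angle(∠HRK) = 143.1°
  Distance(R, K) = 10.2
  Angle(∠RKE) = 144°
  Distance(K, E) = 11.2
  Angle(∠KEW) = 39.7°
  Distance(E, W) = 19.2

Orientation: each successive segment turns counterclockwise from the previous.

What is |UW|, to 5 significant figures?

36.971

U is at the origin; UH runs at 78.0° with length 21.6, so H = (4.4909, 21.128). ∠UHR = 116.8° gives HR at 141.20° from the x-axis; with |HR| = 29.5, R = (-18.500, 39.613). ∠HRK = 143.1° gives RK at 178.10° from the x-axis; with |RK| = 10.2, K = (-28.694, 39.951). ∠RKE = 144.0° gives KE at -145.90° from the x-axis; with |KE| = 11.2, E = (-37.968, 33.672). ∠KEW = 39.7° gives EW at -5.6000° from the x-axis; with |EW| = 19.2, W = (-18.860, 31.798). Then |UW| = |W − U| = 36.971.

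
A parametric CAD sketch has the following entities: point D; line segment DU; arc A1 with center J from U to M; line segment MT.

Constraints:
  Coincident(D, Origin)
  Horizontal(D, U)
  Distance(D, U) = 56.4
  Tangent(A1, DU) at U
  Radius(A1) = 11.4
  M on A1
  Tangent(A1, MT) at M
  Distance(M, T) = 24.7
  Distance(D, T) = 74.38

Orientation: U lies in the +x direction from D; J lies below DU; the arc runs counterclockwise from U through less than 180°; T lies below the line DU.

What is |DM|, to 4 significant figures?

51.49

Checks: ∠(JU, UD) = 90.00° ✓; |JM| = 11.40 ✓; ∠(JM, MT) = 90.00° ✓; |MT| = 24.70 ✓; |DT| = 74.38 ✓.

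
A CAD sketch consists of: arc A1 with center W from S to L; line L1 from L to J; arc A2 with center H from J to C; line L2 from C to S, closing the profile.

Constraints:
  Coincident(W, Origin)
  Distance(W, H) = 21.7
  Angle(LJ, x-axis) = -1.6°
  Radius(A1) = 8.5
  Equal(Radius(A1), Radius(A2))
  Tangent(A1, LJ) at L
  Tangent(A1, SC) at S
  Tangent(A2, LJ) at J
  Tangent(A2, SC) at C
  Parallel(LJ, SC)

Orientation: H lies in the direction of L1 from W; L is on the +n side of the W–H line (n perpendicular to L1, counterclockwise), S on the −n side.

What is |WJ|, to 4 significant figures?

23.31

Tangency of A1 to both parallel lines with radius 8.5 puts L and S at W ± 8.5·n: L = (0.2373, 8.497), S = (-0.2373, -8.497). Equal radii place J and C the same way about H: J = H + 8.5·n = (21.93, 7.891), C = H − 8.5·n = (21.45, -9.103). Then |WJ| = |J − W| = 23.31.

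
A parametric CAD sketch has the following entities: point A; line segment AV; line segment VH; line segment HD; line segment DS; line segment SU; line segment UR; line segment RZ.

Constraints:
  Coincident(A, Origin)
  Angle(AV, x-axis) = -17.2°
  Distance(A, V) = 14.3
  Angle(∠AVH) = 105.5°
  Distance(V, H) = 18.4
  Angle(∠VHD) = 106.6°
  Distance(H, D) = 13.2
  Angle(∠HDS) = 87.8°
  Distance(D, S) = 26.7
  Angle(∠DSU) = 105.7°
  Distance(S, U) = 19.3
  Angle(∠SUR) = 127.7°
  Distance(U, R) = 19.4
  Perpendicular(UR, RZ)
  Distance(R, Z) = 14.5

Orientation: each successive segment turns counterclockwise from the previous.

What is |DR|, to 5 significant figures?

39.760

A is at the origin; AV runs at -17.2° with length 14.3, so V = (13.660, -4.2286). ∠AVH = 105.5° gives VH at 57.300° from the x-axis; with |VH| = 18.4, H = (23.601, 11.255). ∠VHD = 106.6° gives HD at 130.70° from the x-axis; with |HD| = 13.2, D = (14.993, 21.263). ∠HDS = 87.8° gives DS at -137.10° from the x-axis; with |DS| = 26.7, S = (-4.5657, 3.0873). ∠DSU = 105.7° gives SU at -62.800° from the x-axis; with |SU| = 19.3, U = (4.2563, -14.078). ∠SUR = 127.7° gives UR at -10.500° from the x-axis; with |UR| = 19.4, R = (23.331, -17.614). Then |DR| = |R − D| = 39.760.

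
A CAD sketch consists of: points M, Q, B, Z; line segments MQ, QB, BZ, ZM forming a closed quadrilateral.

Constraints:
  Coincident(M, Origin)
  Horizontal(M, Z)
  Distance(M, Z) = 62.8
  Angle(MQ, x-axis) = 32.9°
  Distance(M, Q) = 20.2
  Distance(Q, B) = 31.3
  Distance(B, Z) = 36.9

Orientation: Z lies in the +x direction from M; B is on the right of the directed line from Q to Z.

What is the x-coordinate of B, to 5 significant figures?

30.244

M is at the origin; MZ is horizontal with |MZ| = 62.8 and Z in +x, so Z = (62.8, 0). MQ runs at 32.9° with |MQ| = 20.2, so Q = (16.960, 10.972). B is determined by |QB| = 31.3 and |BZ| = 36.9 together: it lies at the intersection of circle(Q, 31.3) and circle(Z, 36.9). With |QZ| = 47.135, the foot of the radical line on QZ is 19.516 from Q and the perpendicular offset is √(31.3² − 19.516²) = 24.471. Taking the right-of-QZ solution: B = (30.244, -17.369).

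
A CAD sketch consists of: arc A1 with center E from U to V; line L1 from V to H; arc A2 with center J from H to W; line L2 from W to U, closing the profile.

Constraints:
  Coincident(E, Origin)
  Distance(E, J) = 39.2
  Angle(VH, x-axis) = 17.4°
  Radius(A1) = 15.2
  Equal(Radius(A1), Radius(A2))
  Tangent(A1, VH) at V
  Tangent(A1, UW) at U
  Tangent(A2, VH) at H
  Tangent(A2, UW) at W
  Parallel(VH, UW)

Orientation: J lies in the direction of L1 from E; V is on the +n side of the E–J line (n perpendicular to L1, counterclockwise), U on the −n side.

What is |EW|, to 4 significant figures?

42.04

Tangency of A1 to both parallel lines with radius 15.2 puts V and U at E ± 15.2·n: V = (-4.545, 14.50), U = (4.545, -14.50). Equal radii place H and W the same way about J: H = J + 15.2·n = (32.86, 26.23), W = J − 15.2·n = (41.95, -2.782). Then |EW| = |W − E| = 42.04.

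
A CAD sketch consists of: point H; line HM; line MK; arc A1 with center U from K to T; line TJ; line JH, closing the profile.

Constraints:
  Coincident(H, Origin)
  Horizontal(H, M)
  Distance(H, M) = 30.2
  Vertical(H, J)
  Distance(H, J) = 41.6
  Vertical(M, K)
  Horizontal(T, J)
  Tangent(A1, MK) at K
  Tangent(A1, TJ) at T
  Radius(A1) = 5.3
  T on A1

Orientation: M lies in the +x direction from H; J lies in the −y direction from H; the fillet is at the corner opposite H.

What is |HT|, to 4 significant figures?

48.48

The virtual corner opposite H is at (30.20, -41.60). The tangent condition forces UK to be normal to MK and since A1 is tangent to TJ there, UT ⟂ TJ, with radius 5.3, so the center U sits 5.3 in from both sides at U = (24.90, -36.30). That places the tangent points at K = (30.20, -36.30) on MK and T = (24.90, -41.60) on TJ. Then |HT| = |T − H| = 48.48.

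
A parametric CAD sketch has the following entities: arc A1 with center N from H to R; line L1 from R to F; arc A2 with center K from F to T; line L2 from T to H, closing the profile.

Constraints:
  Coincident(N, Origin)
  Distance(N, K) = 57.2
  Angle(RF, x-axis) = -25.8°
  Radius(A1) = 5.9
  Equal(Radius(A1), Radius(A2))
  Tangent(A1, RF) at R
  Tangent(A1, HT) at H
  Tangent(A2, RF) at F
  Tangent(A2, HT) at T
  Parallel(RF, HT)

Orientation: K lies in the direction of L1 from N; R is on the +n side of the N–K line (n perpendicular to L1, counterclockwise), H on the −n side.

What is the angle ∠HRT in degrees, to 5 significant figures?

78.344°

The slot axis is L1's direction at -25.8°, so u = (cos -25.8°, sin -25.8°) = (0.90032, -0.43523) and n = (−sin -25.8°, cos -25.8°) = (0.43523, 0.90032). N is at the origin and K lies 57.2 along u from N, so K = 57.2·u = (51.498, -24.895). Tangency of A1 to both parallel lines with radius 5.9 puts R and H at N ± 5.9·n: R = (2.5679, 5.3119), H = (-2.5679, -5.3119). Equal radii place F and T the same way about K: F = K + 5.9·n = (54.066, -19.583), T = K − 5.9·n = (48.930, -30.207). Then cos ∠HRT = RH·RT / (|RH||RT|), giving 78.344°.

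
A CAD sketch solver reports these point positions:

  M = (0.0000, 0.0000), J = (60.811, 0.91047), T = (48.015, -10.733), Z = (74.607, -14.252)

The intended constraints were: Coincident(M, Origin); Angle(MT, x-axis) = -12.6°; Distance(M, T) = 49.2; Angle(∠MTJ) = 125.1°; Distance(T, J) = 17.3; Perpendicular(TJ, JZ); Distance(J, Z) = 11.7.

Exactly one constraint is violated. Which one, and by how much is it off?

Distance(J, Z) = 11.7 — off by 8.80.

M = (0.00, 0.00) ✓; MT at -12.60° ✓; |MT| = 49.20 ✓; ∠MTJ = 125.1° ✓; |TJ| = 17.30 ✓; ∠(TJ, JZ) = 90.00° ✓; |JZ| = 20.50 ✗.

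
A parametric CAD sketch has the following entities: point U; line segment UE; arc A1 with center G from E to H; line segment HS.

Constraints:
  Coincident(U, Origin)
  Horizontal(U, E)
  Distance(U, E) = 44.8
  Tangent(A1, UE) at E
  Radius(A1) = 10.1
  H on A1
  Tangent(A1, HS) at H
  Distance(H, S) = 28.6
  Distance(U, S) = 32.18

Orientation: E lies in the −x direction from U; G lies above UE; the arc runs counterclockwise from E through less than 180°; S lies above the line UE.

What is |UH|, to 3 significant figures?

37.1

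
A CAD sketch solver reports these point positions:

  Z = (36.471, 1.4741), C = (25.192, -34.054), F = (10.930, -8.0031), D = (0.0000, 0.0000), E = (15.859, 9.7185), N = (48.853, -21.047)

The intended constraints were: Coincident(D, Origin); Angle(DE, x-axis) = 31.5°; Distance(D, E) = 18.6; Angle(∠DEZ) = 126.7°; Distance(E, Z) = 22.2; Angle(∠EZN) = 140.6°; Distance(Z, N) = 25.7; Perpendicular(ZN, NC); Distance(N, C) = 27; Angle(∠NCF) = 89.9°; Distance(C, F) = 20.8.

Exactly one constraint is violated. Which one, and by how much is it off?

Distance(C, F) = 20.8 — off by 8.90.

D = (0.00, 0.00) ✓; DE at 31.50° ✓; |DE| = 18.60 ✓; ∠DEZ = 126.7° ✓; |EZ| = 22.20 ✓; ∠EZN = 140.6° ✓; |ZN| = 25.70 ✓; ∠(ZN, NC) = 90.00° ✓; |NC| = 27.00 ✓; ∠NCF = 89.90° ✓; |CF| = 29.70 ✗.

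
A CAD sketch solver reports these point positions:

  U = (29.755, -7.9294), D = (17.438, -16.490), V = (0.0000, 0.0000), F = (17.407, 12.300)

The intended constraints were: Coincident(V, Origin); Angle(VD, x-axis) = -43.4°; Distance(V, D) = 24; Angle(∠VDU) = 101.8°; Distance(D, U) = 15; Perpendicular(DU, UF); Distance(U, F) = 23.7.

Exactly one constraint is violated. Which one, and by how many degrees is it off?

Perpendicular(DU, UF) — off by 3.40°.

V = (0.00, 0.00) ✓; VD at -43.40° ✓; |VD| = 24.00 ✓; ∠VDU = 101.8° ✓; |DU| = 15.00 ✓; ∠(DU, UF) = 86.60° ✗; |UF| = 23.70 ✓.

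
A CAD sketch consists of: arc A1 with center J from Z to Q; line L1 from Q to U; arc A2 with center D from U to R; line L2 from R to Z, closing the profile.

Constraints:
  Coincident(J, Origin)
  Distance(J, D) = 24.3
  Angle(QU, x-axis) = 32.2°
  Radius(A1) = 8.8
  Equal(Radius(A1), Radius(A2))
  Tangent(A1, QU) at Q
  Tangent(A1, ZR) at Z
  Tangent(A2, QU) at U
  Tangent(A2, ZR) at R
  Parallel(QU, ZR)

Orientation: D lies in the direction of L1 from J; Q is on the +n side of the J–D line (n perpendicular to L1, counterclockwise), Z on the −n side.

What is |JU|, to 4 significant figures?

25.84

The slot axis is L1's direction at 32.2°, so u = (cos 32.2°, sin 32.2°) = (0.8462, 0.5329) and n = (−sin 32.2°, cos 32.2°) = (-0.5329, 0.8462). J is at the origin and D lies 24.3 along u from J, so D = 24.3·u = (20.56, 12.95). Tangency of A1 to both parallel lines with radius 8.8 puts Q and Z at J ± 8.8·n: Q = (-4.689, 7.446), Z = (4.689, -7.446). Equal radii place U and R the same way about D: U = D + 8.8·n = (15.87, 20.40), R = D − 8.8·n = (25.25, 5.502). Then |JU| = |U − J| = 25.84.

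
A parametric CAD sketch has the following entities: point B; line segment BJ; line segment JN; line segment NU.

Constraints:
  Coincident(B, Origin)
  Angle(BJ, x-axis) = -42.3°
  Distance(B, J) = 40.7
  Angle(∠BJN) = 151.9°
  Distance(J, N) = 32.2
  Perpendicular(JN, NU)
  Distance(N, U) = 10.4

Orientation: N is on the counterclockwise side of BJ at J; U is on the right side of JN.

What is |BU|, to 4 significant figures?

74.25

B is at the origin; BJ runs at -42.3° with length 40.7, so J = 40.7·(cos -42.3°, sin -42.3°) = (30.10, -27.39). ∠BJN = 151.9°, so JN runs at -42.3° + (180° − 151.9°) = -14.20° from the x-axis; with |JN| = 32.2, N = J + 32.2·(cos -14.20°, sin -14.20°) = (61.32, -35.29). The perpendicularity gives NU at right angles to JN; with |NU| = 10.4 on the right of JN, U = N + 10.4·(-0.2453, -0.9694) = (58.77, -45.37). Then |BU| = |U − B| = 74.25.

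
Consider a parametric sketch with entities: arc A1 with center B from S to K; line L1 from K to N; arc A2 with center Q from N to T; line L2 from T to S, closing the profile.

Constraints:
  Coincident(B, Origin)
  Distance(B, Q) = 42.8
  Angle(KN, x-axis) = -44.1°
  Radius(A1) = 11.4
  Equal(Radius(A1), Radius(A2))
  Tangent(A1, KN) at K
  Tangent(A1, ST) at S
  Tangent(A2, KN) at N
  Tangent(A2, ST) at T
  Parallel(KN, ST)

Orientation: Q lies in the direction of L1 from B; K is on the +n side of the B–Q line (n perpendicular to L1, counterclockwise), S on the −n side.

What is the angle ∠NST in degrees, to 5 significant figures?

28.045°

Tangency of A1 to both parallel lines with radius 11.4 puts K and S at B ± 11.4·n: K = (7.9334, 8.1866), S = (-7.9334, -8.1866). Equal radii place N and T the same way about Q: N = Q + 11.4·n = (38.669, -21.598), T = Q − 11.4·n = (22.802, -37.972). Then cos ∠NST = SN·ST / (|SN||ST|), giving 28.045°.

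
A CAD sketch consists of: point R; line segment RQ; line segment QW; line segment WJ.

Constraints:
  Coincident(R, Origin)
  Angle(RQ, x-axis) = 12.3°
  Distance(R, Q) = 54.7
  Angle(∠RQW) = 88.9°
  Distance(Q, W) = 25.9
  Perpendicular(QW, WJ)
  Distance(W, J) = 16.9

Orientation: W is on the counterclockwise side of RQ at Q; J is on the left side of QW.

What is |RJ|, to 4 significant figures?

45.23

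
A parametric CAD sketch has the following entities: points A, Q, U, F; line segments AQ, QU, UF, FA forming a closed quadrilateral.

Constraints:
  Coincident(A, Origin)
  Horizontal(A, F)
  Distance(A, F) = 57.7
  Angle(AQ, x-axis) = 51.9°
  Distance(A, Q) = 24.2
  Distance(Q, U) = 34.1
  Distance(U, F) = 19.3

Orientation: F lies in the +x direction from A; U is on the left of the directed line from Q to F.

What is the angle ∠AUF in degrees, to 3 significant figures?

97.5°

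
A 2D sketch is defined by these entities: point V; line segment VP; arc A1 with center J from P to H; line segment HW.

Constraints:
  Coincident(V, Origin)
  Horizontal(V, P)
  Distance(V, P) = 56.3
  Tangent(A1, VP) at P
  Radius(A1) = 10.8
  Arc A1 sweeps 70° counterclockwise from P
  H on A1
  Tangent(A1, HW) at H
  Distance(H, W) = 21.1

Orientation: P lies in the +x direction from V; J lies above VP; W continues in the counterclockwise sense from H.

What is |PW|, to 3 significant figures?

32.0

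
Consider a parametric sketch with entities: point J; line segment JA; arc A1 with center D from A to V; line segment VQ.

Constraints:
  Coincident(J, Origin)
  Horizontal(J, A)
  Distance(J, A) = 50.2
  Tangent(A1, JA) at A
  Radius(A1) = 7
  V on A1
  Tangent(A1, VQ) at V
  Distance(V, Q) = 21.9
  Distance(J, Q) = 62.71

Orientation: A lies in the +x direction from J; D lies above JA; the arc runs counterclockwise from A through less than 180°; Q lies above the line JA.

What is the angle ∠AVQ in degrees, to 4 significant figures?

132.7°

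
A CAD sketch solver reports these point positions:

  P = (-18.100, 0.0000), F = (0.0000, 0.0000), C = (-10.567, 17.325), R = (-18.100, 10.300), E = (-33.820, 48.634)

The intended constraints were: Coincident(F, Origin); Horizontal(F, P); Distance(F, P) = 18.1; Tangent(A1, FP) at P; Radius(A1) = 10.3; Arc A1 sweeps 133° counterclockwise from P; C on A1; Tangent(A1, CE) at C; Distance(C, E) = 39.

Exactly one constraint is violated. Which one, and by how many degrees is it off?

Tangent(A1, CE) at C — off by 6.40°.

F = (0.00, 0.00) ✓; F.y = 0.00, P.y = 0.00 ✓; |FP| = 18.10 ✓; ∠(RP, PF) = 90.00° ✓; |RP| = 10.30 ✓; bearing(R→C) − bearing(R→P) = 133.0° ✓; |RC| = 10.30 ✓; ∠(RC, CE) = 96.40° ✗; |CE| = 39.00 ✓.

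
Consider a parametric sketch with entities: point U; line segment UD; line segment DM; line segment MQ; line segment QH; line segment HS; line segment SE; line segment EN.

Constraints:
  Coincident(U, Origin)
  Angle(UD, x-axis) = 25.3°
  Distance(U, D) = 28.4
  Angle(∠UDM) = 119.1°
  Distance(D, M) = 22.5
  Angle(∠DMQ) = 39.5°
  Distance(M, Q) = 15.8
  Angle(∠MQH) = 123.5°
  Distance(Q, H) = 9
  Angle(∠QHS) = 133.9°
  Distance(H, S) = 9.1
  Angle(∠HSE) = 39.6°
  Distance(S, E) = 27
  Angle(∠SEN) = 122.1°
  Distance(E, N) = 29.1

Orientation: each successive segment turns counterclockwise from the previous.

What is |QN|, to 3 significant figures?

33.1

∠HSE = 39.6° gives SE at 110° from the x-axis; with |SE| = 27.0, E = (17.1, 35.1). ∠SEN = 122.1° gives EN at 168° from the x-axis; with |EN| = 29.1, N = (-11.3, 41.3). Then |QN| = |N − Q| = 33.1.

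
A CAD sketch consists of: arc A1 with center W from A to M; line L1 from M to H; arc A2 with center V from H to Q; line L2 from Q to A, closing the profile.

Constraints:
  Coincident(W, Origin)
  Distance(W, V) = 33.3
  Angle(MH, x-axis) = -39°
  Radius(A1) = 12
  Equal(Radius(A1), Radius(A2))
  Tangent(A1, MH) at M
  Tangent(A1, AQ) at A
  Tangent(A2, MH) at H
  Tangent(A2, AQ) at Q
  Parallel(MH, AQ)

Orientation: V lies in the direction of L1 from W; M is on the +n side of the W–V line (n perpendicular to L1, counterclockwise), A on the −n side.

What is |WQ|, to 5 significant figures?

35.396

The slot axis is L1's direction at -39.0°, so u = (cos -39.0°, sin -39.0°) = (0.77715, -0.62932) and n = (−sin -39.0°, cos -39.0°) = (0.62932, 0.77715). W is at the origin and V lies 33.3 along u from W, so V = 33.3·u = (25.879, -20.956). Tangency of A1 to both parallel lines with radius 12.0 puts M and A at W ± 12.0·n: M = (7.5518, 9.3258), A = (-7.5518, -9.3258). Equal radii place H and Q the same way about V: H = V + 12.0·n = (33.431, -11.631), Q = V − 12.0·n = (18.327, -30.282). Then |WQ| = |Q − W| = 35.396.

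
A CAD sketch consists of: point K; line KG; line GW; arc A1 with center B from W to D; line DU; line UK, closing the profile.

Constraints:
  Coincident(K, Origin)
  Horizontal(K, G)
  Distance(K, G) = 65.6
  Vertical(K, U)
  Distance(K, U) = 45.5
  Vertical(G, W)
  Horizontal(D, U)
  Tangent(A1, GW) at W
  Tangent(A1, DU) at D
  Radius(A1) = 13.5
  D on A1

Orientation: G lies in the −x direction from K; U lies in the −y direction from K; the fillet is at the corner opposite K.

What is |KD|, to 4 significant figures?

69.17

The virtual corner opposite K is at (-65.60, -45.50). A1 meets GW tangentially, so BW is at right angles to GW and since A1 is tangent to DU there, BD ⟂ DU, with radius 13.5, so the center B sits 13.5 in from both sides at B = (-52.10, -32.00). That places the tangent points at W = (-65.60, -32.00) on GW and D = (-52.10, -45.50) on DU. Then |KD| = |D − K| = 69.17.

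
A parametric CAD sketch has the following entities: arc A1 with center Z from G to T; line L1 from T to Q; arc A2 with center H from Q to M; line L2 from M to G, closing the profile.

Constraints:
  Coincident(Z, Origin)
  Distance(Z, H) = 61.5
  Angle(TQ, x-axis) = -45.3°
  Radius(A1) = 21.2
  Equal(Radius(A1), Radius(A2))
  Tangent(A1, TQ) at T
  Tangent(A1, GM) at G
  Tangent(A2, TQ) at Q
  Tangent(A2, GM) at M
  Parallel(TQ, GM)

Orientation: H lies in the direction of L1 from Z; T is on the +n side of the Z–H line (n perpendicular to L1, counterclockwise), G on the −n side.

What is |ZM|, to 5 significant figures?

65.051

The slot axis is L1's direction at -45.3°, so u = (cos -45.3°, sin -45.3°) = (0.70339, -0.71080) and n = (−sin -45.3°, cos -45.3°) = (0.71080, 0.70339). Z is at the origin and H lies 61.5 along u from Z, so H = 61.5·u = (43.259, -43.714). Tangency of A1 to both parallel lines with radius 21.2 puts T and G at Z ± 21.2·n: T = (15.069, 14.912), G = (-15.069, -14.912). Equal radii place Q and M the same way about H: Q = H + 21.2·n = (58.328, -28.802), M = H − 21.2·n = (28.190, -58.626). Then |ZM| = |M − Z| = 65.051.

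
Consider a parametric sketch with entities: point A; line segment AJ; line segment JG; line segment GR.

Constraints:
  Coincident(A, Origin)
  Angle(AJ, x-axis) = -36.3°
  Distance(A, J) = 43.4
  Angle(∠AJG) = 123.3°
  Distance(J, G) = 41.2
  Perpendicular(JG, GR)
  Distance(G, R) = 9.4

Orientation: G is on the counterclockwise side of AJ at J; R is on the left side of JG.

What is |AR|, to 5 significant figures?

70.362

A is at the origin; AJ runs at -36.3° with length 43.4, so J = 43.4·(cos -36.3°, sin -36.3°) = (34.977, -25.693). ∠AJG = 123.3°, so JG runs at -36.3° + (180° − 123.3°) = 20.400° from the x-axis; with |JG| = 41.2, G = J + 41.2·(cos 20.400°, sin 20.400°) = (73.593, -11.332). JG ⟂ GR; with |GR| = 9.4 on the left of JG, R = G + 9.4·(-0.34857, 0.93728) = (70.317, -2.5218). Then |AR| = |R − A| = 70.362.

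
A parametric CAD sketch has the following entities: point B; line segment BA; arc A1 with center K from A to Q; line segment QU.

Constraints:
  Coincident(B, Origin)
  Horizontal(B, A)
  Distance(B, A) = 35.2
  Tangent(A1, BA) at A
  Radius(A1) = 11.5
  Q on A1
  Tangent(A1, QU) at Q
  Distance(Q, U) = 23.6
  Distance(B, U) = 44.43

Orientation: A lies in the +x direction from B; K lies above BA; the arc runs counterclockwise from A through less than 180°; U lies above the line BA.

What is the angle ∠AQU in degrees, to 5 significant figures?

111.69°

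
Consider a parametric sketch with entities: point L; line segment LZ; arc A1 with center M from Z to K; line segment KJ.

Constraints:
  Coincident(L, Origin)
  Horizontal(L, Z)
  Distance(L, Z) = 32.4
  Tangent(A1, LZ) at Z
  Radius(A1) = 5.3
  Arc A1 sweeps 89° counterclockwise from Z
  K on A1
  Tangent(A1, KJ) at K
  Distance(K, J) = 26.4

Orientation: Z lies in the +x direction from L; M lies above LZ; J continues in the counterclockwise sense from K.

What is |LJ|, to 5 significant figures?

49.548

On A1, Z sits at bearing -90° from M; an 89° counterclockwise sweep puts K at bearing -1°, so K = M + 5.3·(cos -1°, sin -1°) = (37.699, 5.2075). Tangency of A1 to KJ means the radius MK is perpendicular to KJ, so KJ runs along (−sin -1°, cos -1°); with |KJ| = 26.4, J = (38.160, 31.603). Then |LJ| = |J − L| = 49.548.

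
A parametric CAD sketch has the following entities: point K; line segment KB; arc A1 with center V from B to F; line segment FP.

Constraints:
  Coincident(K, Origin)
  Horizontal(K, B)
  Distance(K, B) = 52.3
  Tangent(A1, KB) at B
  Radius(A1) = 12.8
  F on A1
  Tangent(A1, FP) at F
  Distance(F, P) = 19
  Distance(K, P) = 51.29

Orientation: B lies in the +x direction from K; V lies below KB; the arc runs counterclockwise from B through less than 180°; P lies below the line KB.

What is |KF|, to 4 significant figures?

41.63

K is at the origin; K and B share the same y with |KB| = 52.3 and B on the +x side, so B = (52.30, 0.000). A1 meets KB tangentially, so VB is at right angles to KB, so V = B + (0, -12.8) = (52.30, -12.80). Since VF ⟂ FP (tangency), |VP| = √(12.8² + 19.0²) = 22.91 regardless of where F sits on A1. So P lies on both circle(K, 51.29) and circle(V, 22.91); the below-KB intersection is P = (39.99, -32.12). F is the foot of the tangent from P: F = (39.50, -13.13).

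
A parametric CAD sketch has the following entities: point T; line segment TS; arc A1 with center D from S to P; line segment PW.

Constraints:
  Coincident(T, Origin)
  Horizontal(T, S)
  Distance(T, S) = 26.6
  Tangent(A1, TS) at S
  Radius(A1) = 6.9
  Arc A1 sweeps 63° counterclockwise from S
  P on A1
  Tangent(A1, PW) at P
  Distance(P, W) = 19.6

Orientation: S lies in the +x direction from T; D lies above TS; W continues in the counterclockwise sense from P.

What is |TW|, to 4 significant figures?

46.75

T is at the origin; T and S share the same y with |TS| = 26.6 and S on the +x side, so S = (26.60, 0.000). The tangent condition forces DS to be normal to TS, so D = S + (0, 6.9) = (26.60, 6.900). On A1, S sits at bearing -90° from D; a 63° counterclockwise sweep puts P at bearing -27°, so P = D + 6.9·(cos -27°, sin -27°) = (32.75, 3.767). Tangency of A1 to PW means the radius DP is perpendicular to PW, so PW runs along (−sin -27°, cos -27°); with |PW| = 19.6, W = (41.65, 21.23). Then |TW| = |W − T| = 46.75.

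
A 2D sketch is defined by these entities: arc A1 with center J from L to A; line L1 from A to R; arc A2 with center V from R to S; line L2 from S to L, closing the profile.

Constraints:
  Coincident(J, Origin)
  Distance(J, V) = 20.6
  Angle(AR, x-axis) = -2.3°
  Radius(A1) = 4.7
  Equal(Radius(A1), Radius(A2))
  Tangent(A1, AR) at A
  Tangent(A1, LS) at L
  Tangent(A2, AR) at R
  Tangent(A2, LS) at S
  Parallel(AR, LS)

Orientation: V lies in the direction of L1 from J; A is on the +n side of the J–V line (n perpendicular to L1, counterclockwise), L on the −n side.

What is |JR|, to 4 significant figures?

21.13

The slot axis is L1's direction at -2.3°, so u = (cos -2.3°, sin -2.3°) = (0.9992, -0.04013) and n = (−sin -2.3°, cos -2.3°) = (0.04013, 0.9992). J is at the origin and V lies 20.6 along u from J, so V = 20.6·u = (20.58, -0.8267). Tangency of A1 to both parallel lines with radius 4.7 puts A and L at J ± 4.7·n: A = (0.1886, 4.696), L = (-0.1886, -4.696). Equal radii place R and S the same way about V: R = V + 4.7·n = (20.77, 3.869), S = V − 4.7·n = (20.39, -5.523). Then |JR| = |R − J| = 21.13.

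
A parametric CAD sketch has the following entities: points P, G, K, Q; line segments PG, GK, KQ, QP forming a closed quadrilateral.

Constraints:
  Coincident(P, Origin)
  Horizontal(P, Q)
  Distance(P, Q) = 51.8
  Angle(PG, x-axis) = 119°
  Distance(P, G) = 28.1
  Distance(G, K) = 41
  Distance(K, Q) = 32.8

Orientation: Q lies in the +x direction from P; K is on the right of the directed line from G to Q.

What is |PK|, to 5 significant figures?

19.003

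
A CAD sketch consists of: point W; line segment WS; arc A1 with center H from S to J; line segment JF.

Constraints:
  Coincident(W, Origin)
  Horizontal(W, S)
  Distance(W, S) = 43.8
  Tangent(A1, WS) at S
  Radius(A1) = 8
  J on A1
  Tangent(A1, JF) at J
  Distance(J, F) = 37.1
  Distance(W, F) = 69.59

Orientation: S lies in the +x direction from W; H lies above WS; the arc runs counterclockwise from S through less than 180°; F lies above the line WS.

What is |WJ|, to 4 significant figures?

52.36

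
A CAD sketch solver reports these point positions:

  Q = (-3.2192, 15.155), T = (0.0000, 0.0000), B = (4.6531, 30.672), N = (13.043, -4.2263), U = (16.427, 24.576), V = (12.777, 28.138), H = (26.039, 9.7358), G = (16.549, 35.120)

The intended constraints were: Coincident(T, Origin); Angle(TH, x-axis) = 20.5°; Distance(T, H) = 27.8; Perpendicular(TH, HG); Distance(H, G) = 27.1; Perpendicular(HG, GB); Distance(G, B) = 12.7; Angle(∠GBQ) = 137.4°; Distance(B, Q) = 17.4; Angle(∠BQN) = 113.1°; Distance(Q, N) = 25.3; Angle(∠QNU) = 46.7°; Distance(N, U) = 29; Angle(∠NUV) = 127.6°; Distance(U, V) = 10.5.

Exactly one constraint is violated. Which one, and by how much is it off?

Distance(U, V) = 10.5 — off by 5.40.

T = (0.00, 0.00) ✓; TH at 20.50° ✓; |TH| = 27.80 ✓; ∠(TH, HG) = 90.00° ✓; |HG| = 27.10 ✓; ∠(HG, GB) = 90.00° ✓; |GB| = 12.70 ✓; ∠GBQ = 137.4° ✓; |BQ| = 17.40 ✓; ∠BQN = 113.1° ✓; |QN| = 25.30 ✓; ∠QNU = 46.70° ✓; |NU| = 29.00 ✓; ∠NUV = 127.6° ✓; |UV| = 5.100 ✗.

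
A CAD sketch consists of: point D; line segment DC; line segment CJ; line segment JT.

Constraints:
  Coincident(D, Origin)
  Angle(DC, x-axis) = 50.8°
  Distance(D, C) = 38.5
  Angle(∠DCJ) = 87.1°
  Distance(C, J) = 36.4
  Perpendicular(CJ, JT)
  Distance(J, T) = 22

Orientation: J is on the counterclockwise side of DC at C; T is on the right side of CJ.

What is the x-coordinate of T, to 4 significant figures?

8.022

∠DCJ = 87.1°, so CJ runs at 50.8° + (180° − 87.1°) = 143.7° from the x-axis; with |CJ| = 36.4, J = C + 36.4·(cos 143.7°, sin 143.7°) = (-5.003, 51.38). CJ ⟂ JT; with |JT| = 22.0 on the right of CJ, T = J + 22.0·(0.5920, 0.8059) = (8.022, 69.12). So T.x = 8.022.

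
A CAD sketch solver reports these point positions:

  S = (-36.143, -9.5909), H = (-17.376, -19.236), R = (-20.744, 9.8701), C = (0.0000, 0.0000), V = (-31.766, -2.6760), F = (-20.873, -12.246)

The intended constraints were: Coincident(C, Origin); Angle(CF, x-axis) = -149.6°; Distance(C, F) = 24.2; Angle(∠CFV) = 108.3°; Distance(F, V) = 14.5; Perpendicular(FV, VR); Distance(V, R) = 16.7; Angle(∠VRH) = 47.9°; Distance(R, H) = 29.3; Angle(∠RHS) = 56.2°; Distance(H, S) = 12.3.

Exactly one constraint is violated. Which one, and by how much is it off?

Distance(H, S) = 12.3 — off by 8.80.

C = (0.00, 0.00) ✓; CF at -149.6° ✓; |CF| = 24.20 ✓; ∠CFV = 108.3° ✓; |FV| = 14.50 ✓; ∠(FV, VR) = 90.00° ✓; |VR| = 16.70 ✓; ∠VRH = 47.90° ✓; |RH| = 29.30 ✓; ∠RHS = 56.20° ✓; |HS| = 21.10 ✗.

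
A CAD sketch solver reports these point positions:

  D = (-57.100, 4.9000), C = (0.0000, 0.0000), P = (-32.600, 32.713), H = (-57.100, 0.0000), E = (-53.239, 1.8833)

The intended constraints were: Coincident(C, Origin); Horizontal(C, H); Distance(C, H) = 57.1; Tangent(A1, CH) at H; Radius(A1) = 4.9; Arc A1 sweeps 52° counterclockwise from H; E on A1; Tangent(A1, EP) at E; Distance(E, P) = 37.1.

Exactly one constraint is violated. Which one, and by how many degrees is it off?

Tangent(A1, EP) at E — off by 4.20°.

C = (0.00, 0.00) ✓; C.y = 0.00, H.y = 0.00 ✓; |CH| = 57.10 ✓; ∠(DH, HC) = 90.00° ✓; |DH| = 4.900 ✓; bearing(D→E) − bearing(D→H) = 52.00° ✓; |DE| = 4.900 ✓; ∠(DE, EP) = 85.80° ✗; |EP| = 37.10 ✓.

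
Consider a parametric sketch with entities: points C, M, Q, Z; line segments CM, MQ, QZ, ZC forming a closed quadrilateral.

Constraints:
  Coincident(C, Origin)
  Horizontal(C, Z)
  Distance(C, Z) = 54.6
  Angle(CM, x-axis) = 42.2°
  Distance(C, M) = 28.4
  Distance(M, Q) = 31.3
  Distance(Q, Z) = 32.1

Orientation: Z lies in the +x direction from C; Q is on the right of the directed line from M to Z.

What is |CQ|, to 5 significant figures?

27.570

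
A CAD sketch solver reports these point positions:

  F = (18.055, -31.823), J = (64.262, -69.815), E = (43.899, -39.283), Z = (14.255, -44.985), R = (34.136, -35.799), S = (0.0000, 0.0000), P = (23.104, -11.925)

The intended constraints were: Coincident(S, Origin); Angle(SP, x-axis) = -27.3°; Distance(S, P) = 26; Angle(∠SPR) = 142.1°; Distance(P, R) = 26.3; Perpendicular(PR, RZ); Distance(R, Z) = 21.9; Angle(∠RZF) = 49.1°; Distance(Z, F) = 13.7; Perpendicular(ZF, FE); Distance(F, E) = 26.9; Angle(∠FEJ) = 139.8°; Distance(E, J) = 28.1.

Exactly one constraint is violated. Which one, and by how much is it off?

Distance(E, J) = 28.1 — off by 8.60.

S = (0.00, 0.00) ✓; SP at -27.30° ✓; |SP| = 26.00 ✓; ∠SPR = 142.1° ✓; |PR| = 26.30 ✓; ∠(PR, RZ) = 90.00° ✓; |RZ| = 21.90 ✓; ∠RZF = 49.10° ✓; |ZF| = 13.70 ✓; ∠(ZF, FE) = 90.00° ✓; |FE| = 26.90 ✓; ∠FEJ = 139.8° ✓; |EJ| = 36.70 ✗.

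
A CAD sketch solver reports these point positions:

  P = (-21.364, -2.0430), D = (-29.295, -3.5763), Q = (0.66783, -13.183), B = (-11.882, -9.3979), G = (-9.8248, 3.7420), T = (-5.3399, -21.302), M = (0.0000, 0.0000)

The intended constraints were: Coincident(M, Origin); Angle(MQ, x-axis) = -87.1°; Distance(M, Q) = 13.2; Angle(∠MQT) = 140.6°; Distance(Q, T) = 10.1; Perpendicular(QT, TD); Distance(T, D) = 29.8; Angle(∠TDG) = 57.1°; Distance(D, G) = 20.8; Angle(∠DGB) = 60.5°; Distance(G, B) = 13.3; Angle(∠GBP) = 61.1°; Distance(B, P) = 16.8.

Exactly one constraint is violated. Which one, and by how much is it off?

Distance(B, P) = 16.8 — off by 4.80.

M = (0.00, 0.00) ✓; MQ at -87.10° ✓; |MQ| = 13.20 ✓; ∠MQT = 140.6° ✓; |QT| = 10.10 ✓; ∠(QT, TD) = 90.00° ✓; |TD| = 29.80 ✓; ∠TDG = 57.10° ✓; |DG| = 20.80 ✓; ∠DGB = 60.50° ✓; |GB| = 13.30 ✓; ∠GBP = 61.10° ✓; |BP| = 12.00 ✗.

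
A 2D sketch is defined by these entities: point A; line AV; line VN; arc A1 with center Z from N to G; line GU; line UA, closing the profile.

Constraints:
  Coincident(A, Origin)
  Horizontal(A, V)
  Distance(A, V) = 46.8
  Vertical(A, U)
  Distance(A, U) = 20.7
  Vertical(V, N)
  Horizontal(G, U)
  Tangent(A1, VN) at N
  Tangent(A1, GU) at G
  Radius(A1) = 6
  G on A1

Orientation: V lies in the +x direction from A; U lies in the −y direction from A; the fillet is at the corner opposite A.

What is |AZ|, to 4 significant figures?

43.37

A is at the origin; AV is horizontal with |AV| = 46.8 and V on the +x side, so V = (46.80, 0.000). A and U share the same x with |AU| = 20.7 and U on the −y side, so U = (0.000, -20.70). The virtual corner opposite A is at (46.80, -20.70). The tangent condition forces ZN to be normal to VN and the tangent condition forces ZG to be normal to GU, with radius 6.0, so the center Z sits 6.0 in from both sides at Z = (40.80, -14.70). Then |AZ| = |Z − A| = 43.37.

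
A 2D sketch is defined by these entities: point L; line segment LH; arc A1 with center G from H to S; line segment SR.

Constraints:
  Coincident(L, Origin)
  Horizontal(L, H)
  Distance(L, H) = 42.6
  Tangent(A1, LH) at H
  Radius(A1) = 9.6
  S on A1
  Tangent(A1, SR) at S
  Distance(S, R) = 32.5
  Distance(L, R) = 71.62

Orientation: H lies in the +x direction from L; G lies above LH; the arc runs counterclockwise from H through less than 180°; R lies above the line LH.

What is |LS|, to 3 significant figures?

52.3

L is at the origin; L and H share the same y with |LH| = 42.6 and H on the +x side, so H = (42.6, 0.00). Since A1 is tangent to LH there, GH ⟂ LH, so G = H + (0, 9.6) = (42.6, 9.60). Since GS ⟂ SR (tangency), |GR| = √(9.6² + 32.5²) = 33.9 regardless of where S sits on A1. So R lies on both circle(L, 71.62) and circle(G, 33.9); the above-LH intersection is R = (60.5, 38.4). S is the foot of the tangent from R: S = (51.9, 7.06).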